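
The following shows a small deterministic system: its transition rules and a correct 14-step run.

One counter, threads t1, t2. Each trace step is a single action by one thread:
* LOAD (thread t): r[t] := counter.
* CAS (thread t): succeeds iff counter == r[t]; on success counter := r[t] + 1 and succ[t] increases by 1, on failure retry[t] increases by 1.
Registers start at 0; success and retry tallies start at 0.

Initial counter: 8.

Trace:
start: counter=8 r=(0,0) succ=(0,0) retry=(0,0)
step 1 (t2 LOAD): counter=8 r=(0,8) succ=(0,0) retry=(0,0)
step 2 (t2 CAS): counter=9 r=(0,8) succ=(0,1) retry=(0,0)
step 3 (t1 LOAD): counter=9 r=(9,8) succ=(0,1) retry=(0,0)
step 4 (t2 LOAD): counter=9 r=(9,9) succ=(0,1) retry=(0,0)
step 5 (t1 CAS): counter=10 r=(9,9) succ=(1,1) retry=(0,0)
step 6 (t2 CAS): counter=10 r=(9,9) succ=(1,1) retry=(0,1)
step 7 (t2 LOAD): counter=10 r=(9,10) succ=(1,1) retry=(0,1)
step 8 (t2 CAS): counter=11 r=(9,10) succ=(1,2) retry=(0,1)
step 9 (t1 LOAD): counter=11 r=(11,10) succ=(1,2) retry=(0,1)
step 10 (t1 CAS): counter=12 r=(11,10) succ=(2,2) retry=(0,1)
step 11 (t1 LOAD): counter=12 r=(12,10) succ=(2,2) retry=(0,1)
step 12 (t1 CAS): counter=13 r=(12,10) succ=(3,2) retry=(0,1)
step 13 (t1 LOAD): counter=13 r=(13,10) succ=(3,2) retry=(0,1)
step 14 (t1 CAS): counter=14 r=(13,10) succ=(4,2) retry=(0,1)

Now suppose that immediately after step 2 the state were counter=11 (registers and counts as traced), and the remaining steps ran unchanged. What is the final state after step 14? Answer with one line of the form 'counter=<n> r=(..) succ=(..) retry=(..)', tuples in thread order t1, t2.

counter=16 r=(15,12) succ=(4,2) retry=(0,1)

state after step 2 := counter=11 r=(0,8) succ=(0,1) retry=(0,0)
step 3 (t1 LOAD): counter=11 r=(11,8) succ=(0,1) retry=(0,0)
step 4 (t2 LOAD): counter=11 r=(11,11) succ=(0,1) retry=(0,0)
step 5 (t1 CAS): counter=12 r=(11,11) succ=(1,1) retry=(0,0)
step 6 (t2 CAS): counter=12 r=(11,11) succ=(1,1) retry=(0,1)
step 7 (t2 LOAD): counter=12 r=(11,12) succ=(1,1) retry=(0,1)
step 8 (t2 CAS): counter=13 r=(11,12) succ=(1,2) retry=(0,1)
step 9 (t1 LOAD): counter=13 r=(13,12) succ=(1,2) retry=(0,1)
step 10 (t1 CAS): counter=14 r=(13,12) succ=(2,2) retry=(0,1)
step 11 (t1 LOAD): counter=14 r=(14,12) succ=(2,2) retry=(0,1)
step 12 (t1 CAS): counter=15 r=(14,12) succ=(3,2) retry=(0,1)
step 13 (t1 LOAD): counter=15 r=(15,12) succ=(3,2) retry=(0,1)
step 14 (t1 CAS): counter=16 r=(15,12) succ=(4,2) retry=(0,1)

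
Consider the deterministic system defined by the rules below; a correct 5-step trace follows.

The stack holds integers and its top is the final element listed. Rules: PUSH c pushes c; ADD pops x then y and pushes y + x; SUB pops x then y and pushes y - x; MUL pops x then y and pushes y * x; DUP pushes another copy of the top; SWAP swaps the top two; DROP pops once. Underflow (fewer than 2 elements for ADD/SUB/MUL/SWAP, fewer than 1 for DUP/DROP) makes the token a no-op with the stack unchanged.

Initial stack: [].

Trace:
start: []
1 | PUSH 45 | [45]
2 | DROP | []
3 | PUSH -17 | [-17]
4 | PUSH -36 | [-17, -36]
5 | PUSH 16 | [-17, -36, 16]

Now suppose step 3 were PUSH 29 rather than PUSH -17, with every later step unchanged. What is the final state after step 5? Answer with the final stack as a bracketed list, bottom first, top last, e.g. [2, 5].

(re-executing from step 3 with the substitution; state before step 3: [])
3 | PUSH 29 | [29]
4 | PUSH -36 | [29, -36]
5 | PUSH 16 | [29, -36, 16]

[29, -36, 16]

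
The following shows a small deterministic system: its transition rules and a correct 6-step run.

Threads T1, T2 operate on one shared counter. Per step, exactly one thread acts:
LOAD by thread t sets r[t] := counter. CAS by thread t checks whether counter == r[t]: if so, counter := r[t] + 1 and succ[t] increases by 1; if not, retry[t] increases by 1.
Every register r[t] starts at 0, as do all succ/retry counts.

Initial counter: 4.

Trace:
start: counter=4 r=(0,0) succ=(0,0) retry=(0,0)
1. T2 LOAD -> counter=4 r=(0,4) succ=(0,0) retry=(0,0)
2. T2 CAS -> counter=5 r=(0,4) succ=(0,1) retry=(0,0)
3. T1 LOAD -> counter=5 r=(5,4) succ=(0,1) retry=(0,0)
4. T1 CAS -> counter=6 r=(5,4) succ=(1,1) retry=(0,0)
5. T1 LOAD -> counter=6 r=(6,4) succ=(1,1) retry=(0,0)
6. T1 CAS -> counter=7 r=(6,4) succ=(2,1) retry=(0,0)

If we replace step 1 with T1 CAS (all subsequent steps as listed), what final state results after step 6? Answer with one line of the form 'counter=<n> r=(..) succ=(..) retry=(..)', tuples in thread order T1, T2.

counter=6 r=(5,0) succ=(2,0) retry=(1,1)

(re-executing from step 1 with the substitution; state before step 1: counter=4 r=(0,0) succ=(0,0) retry=(0,0))
1. T1 CAS -> counter=4 r=(0,0) succ=(0,0) retry=(1,0)
2. T2 CAS -> counter=4 r=(0,0) succ=(0,0) retry=(1,1)
3. T1 LOAD -> counter=4 r=(4,0) succ=(0,0) retry=(1,1)
4. T1 CAS -> counter=5 r=(4,0) succ=(1,0) retry=(1,1)
5. T1 LOAD -> counter=5 r=(5,0) succ=(1,0) retry=(1,1)
6. T1 CAS -> counter=6 r=(5,0) succ=(2,0) retry=(1,1)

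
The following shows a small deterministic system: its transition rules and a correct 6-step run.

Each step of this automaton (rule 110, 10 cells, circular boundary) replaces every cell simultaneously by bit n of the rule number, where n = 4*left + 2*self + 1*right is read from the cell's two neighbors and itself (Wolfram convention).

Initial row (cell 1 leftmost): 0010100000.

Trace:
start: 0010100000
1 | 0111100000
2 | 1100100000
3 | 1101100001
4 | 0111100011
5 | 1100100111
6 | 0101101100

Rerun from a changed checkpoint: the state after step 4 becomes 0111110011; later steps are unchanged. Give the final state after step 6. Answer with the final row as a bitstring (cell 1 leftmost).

state after step 4 := 0111110011
5 | 1100010111
6 | 0100111100

0100111100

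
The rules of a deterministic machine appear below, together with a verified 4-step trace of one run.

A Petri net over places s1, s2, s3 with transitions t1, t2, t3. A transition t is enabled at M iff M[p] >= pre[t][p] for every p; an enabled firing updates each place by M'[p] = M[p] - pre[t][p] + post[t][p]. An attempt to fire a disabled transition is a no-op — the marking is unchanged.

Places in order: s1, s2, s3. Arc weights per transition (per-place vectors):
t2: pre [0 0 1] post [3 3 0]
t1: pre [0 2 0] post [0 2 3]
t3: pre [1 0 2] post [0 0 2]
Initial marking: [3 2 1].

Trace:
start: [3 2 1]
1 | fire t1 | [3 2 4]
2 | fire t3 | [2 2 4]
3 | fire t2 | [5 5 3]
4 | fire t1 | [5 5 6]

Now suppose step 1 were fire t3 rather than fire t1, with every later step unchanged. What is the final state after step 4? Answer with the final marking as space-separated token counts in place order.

(re-executing from step 1 with the substitution; state before step 1: [3 2 1])
1 | fire t3 | [3 2 1]
2 | fire t3 | [3 2 1]
3 | fire t2 | [6 5 0]
4 | fire t1 | [6 5 3]

6 5 3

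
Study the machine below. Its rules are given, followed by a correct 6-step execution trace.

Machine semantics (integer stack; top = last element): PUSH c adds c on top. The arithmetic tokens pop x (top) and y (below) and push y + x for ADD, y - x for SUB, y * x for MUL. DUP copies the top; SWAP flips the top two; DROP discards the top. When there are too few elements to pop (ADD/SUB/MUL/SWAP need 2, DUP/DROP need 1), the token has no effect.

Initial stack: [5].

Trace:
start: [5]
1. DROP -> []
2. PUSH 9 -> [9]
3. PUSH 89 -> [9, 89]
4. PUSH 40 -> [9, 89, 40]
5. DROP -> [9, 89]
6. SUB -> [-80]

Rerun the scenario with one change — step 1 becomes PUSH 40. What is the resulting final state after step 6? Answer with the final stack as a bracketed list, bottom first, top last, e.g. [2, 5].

(re-executing from step 1 with the substitution; state before step 1: [5])
1. PUSH 40 -> [5, 40]
2. PUSH 9 -> [5, 40, 9]
3. PUSH 89 -> [5, 40, 9, 89]
4. PUSH 40 -> [5, 40, 9, 89, 40]
5. DROP -> [5, 40, 9, 89]
6. SUB -> [5, 40, -80]

[5, 40, -80]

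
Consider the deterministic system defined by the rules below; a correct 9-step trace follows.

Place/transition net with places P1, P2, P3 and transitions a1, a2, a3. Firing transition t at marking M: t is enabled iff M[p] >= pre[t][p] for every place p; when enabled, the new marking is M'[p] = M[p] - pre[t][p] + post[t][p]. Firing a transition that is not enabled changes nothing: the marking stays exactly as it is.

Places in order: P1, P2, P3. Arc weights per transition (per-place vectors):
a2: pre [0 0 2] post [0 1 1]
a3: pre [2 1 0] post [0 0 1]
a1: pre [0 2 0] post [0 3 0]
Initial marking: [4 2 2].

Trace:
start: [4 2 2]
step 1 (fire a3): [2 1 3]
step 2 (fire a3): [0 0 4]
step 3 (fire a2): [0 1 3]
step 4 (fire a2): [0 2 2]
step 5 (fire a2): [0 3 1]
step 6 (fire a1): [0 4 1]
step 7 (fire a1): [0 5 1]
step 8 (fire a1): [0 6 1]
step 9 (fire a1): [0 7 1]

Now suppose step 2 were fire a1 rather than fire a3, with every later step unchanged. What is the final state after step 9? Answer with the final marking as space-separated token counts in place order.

(re-executing from step 2 with the substitution; state before step 2: [2 1 3])
step 2 (fire a1): [2 1 3]
step 3 (fire a2): [2 2 2]
step 4 (fire a2): [2 3 1]
step 5 (fire a2): [2 3 1]
step 6 (fire a1): [2 4 1]
step 7 (fire a1): [2 5 1]
step 8 (fire a1): [2 6 1]
step 9 (fire a1): [2 7 1]

2 7 1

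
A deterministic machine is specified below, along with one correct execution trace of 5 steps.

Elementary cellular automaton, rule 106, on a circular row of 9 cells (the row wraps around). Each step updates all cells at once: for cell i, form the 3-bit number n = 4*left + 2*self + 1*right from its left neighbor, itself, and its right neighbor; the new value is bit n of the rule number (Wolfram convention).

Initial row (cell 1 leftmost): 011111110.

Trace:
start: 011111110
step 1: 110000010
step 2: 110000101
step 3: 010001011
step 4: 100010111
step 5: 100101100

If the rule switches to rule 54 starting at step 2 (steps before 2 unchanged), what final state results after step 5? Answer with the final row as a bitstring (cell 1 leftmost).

100100011

(re-executing steps 2..5 under rule 54; state before step 2: 110000010)
step 2: 001000111
step 3: 111101000
step 4: 000011101
step 5: 100100011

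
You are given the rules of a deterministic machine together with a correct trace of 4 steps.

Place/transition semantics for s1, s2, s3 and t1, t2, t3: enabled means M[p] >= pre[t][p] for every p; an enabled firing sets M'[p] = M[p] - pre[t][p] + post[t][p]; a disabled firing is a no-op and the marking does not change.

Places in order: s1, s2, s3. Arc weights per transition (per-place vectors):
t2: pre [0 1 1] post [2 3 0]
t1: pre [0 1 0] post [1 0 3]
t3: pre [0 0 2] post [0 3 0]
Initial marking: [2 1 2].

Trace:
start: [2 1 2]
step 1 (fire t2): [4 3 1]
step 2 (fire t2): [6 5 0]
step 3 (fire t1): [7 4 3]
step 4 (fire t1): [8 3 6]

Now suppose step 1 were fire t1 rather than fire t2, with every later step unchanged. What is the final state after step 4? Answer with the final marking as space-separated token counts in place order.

(re-executing from step 1 with the substitution; state before step 1: [2 1 2])
step 1 (fire t1): [3 0 5]
step 2 (fire t2): [3 0 5]
step 3 (fire t1): [3 0 5]
step 4 (fire t1): [3 0 5]

3 0 5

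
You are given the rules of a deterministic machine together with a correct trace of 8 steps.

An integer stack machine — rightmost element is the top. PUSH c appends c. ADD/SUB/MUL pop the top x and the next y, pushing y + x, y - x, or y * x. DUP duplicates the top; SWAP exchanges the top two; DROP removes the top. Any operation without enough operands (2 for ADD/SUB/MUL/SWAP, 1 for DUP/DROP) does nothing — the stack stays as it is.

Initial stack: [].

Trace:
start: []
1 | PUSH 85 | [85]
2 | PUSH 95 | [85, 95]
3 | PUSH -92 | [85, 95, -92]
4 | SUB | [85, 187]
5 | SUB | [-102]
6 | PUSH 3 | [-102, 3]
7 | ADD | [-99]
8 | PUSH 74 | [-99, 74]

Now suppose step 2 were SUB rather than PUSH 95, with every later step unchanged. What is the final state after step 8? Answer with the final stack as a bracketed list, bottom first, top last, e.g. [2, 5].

(re-executing from step 2 with the substitution; state before step 2: [85])
2 | SUB | [85]
3 | PUSH -92 | [85, -92]
4 | SUB | [177]
5 | SUB | [177]
6 | PUSH 3 | [177, 3]
7 | ADD | [180]
8 | PUSH 74 | [180, 74]

[180, 74]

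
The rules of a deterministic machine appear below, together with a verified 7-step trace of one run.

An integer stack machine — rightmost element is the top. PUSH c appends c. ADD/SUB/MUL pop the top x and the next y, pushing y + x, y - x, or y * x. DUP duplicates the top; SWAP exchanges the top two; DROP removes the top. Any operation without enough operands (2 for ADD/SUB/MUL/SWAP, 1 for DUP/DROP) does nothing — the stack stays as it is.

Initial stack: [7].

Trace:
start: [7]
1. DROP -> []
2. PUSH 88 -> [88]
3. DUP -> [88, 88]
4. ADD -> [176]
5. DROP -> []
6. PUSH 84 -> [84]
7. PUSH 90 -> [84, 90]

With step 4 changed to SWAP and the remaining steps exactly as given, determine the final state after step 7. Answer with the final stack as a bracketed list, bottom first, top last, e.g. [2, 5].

[88, 84, 90]

(re-executing from step 4 with the substitution; state before step 4: [88, 88])
4. SWAP -> [88, 88]
5. DROP -> [88]
6. PUSH 84 -> [88, 84]
7. PUSH 90 -> [88, 84, 90]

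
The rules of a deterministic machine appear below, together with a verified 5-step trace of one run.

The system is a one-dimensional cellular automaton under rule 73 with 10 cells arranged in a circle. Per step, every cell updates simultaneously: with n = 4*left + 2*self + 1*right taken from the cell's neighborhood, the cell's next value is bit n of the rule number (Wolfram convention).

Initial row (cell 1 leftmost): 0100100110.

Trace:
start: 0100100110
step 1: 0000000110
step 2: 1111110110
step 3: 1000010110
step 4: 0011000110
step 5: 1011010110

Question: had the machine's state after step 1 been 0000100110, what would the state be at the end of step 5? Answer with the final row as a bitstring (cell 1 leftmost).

state after step 1 := 0000100110
step 2: 1110000110
step 3: 1010110110
step 4: 0000110110
step 5: 1110110110

1110110110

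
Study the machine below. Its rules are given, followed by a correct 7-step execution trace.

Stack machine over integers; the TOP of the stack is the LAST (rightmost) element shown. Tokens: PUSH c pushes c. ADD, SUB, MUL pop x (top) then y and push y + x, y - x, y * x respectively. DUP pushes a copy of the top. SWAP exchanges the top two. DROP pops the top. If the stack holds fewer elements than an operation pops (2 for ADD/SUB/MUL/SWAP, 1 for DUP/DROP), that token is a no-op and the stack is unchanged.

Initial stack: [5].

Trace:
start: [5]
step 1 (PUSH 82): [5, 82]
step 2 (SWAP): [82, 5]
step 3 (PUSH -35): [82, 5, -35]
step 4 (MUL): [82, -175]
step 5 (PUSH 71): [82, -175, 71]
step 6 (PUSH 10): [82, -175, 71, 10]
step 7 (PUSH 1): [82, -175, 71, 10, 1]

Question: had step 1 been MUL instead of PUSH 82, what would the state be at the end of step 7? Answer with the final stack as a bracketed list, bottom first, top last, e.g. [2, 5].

(re-executing from step 1 with the substitution; state before step 1: [5])
step 1 (MUL): [5]
step 2 (SWAP): [5]
step 3 (PUSH -35): [5, -35]
step 4 (MUL): [-175]
step 5 (PUSH 71): [-175, 71]
step 6 (PUSH 10): [-175, 71, 10]
step 7 (PUSH 1): [-175, 71, 10, 1]

[-175, 71, 10, 1]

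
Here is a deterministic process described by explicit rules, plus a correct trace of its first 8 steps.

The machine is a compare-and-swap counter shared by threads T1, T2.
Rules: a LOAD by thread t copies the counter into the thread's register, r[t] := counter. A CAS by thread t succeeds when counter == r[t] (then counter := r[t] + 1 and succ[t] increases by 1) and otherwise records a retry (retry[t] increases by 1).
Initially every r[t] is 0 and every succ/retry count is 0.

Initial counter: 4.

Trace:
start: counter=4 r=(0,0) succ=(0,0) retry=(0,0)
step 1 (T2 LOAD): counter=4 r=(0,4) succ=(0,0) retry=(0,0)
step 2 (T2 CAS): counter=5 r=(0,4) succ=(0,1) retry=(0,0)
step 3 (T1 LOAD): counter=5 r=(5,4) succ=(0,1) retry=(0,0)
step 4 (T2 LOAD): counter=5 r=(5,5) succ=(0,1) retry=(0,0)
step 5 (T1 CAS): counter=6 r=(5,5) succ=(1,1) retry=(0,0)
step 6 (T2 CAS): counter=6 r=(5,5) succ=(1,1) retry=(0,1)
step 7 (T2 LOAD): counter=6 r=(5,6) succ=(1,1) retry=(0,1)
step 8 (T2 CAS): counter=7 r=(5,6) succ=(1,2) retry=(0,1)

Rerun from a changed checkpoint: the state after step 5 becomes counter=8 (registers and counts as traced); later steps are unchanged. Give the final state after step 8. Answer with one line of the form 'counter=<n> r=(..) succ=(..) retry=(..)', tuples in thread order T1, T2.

state after step 5 := counter=8 r=(5,5) succ=(1,1) retry=(0,0)
step 6 (T2 CAS): counter=8 r=(5,5) succ=(1,1) retry=(0,1)
step 7 (T2 LOAD): counter=8 r=(5,8) succ=(1,1) retry=(0,1)
step 8 (T2 CAS): counter=9 r=(5,8) succ=(1,2) retry=(0,1)

counter=9 r=(5,8) succ=(1,2) retry=(0,1)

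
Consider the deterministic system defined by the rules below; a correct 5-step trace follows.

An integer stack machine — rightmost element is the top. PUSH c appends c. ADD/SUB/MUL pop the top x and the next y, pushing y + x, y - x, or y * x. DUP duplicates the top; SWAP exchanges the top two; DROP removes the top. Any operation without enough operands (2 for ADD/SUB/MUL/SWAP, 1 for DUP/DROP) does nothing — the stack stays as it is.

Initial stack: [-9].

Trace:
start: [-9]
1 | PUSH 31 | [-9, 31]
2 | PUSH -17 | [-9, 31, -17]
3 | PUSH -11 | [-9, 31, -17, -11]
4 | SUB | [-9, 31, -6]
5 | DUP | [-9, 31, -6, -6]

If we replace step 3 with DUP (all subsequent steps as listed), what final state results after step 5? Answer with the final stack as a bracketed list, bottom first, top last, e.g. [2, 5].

(re-executing from step 3 with the substitution; state before step 3: [-9, 31, -17])
3 | DUP | [-9, 31, -17, -17]
4 | SUB | [-9, 31, 0]
5 | DUP | [-9, 31, 0, 0]

[-9, 31, 0, 0]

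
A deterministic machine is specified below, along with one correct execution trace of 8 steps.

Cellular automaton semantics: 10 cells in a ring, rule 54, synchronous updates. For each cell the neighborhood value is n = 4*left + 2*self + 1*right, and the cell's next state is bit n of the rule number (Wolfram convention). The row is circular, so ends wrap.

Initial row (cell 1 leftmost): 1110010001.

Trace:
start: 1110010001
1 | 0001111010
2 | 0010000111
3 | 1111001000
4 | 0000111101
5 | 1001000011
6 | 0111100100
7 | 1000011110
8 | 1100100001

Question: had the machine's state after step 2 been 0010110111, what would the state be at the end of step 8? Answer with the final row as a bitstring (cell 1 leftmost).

state after step 2 := 0010110111
3 | 1111001000
4 | 0000111101
5 | 1001000011
6 | 0111100100
7 | 1000011110
8 | 1100100001

1100100001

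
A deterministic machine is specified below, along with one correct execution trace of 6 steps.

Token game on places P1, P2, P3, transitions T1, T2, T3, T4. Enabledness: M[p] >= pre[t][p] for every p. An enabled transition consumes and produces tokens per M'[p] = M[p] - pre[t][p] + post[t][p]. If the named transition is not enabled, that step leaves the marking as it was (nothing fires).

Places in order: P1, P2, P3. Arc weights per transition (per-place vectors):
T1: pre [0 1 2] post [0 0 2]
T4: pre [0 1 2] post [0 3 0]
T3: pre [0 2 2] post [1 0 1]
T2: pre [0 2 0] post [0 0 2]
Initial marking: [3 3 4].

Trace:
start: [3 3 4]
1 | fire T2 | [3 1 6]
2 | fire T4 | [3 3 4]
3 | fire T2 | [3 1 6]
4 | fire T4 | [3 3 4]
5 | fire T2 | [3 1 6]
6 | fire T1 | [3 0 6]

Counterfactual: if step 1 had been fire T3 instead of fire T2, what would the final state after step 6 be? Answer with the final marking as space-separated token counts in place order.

4 0 3

(re-executing from step 1 with the substitution; state before step 1: [3 3 4])
1 | fire T3 | [4 1 3]
2 | fire T4 | [4 3 1]
3 | fire T2 | [4 1 3]
4 | fire T4 | [4 3 1]
5 | fire T2 | [4 1 3]
6 | fire T1 | [4 0 3]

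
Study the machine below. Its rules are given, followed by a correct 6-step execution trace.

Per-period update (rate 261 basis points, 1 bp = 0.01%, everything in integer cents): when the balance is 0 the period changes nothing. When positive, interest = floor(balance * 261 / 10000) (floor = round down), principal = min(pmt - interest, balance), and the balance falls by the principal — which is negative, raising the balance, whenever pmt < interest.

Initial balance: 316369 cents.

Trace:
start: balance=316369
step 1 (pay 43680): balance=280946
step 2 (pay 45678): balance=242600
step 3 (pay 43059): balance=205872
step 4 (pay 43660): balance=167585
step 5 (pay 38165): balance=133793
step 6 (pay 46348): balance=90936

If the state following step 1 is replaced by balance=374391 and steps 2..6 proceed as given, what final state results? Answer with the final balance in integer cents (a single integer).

197230

state after step 1 := balance=374391
step 2 (pay 45678): balance=338484
step 3 (pay 43059): balance=304259
step 4 (pay 43660): balance=268540
step 5 (pay 38165): balance=237383
step 6 (pay 46348): balance=197230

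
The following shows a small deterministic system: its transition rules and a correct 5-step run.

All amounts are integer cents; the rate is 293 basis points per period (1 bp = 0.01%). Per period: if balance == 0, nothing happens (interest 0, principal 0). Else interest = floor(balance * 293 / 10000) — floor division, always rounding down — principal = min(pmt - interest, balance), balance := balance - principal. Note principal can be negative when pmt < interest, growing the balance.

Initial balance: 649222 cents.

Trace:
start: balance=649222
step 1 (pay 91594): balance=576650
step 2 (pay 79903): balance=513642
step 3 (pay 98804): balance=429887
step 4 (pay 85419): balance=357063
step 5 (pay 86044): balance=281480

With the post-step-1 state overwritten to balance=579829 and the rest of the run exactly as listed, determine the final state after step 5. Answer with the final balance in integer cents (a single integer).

285049

state after step 1 := balance=579829
step 2 (pay 79903): balance=516914
step 3 (pay 98804): balance=433255
step 4 (pay 85419): balance=360530
step 5 (pay 86044): balance=285049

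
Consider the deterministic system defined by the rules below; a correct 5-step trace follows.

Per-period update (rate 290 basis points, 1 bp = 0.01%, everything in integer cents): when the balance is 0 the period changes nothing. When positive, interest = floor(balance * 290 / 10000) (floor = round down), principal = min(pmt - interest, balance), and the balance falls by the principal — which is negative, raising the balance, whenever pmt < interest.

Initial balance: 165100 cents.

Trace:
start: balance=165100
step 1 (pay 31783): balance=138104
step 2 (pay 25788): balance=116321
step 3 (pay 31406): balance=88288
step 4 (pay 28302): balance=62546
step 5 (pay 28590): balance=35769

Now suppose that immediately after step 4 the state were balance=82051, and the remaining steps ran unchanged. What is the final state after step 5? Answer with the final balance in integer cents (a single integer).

state after step 4 := balance=82051
step 5 (pay 28590): balance=55840

55840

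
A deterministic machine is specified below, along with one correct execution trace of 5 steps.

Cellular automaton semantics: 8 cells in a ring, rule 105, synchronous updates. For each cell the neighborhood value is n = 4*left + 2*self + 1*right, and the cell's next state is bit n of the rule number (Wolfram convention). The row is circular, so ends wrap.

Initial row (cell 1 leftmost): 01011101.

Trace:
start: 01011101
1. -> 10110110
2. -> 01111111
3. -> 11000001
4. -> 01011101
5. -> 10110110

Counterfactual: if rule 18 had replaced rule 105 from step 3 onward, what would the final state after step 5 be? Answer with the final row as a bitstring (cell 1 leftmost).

00000000

(re-executing steps 3..5 under rule 18; state before step 3: 01111111)
3. -> 00000000
4. -> 00000000
5. -> 00000000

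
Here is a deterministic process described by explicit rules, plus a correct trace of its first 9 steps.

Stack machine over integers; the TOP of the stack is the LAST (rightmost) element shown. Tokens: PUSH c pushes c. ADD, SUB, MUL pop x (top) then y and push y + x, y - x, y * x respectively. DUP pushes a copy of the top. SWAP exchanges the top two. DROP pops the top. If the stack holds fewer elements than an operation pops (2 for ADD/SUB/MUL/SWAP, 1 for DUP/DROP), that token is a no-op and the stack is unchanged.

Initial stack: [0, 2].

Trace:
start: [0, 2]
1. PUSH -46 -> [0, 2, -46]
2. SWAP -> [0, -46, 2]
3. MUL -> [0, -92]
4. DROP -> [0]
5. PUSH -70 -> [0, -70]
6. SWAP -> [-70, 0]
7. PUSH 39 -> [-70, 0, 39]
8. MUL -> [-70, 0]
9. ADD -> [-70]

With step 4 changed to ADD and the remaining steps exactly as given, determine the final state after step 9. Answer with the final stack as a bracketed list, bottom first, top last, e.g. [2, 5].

[-3658]

(re-executing from step 4 with the substitution; state before step 4: [0, -92])
4. ADD -> [-92]
5. PUSH -70 -> [-92, -70]
6. SWAP -> [-70, -92]
7. PUSH 39 -> [-70, -92, 39]
8. MUL -> [-70, -3588]
9. ADD -> [-3658]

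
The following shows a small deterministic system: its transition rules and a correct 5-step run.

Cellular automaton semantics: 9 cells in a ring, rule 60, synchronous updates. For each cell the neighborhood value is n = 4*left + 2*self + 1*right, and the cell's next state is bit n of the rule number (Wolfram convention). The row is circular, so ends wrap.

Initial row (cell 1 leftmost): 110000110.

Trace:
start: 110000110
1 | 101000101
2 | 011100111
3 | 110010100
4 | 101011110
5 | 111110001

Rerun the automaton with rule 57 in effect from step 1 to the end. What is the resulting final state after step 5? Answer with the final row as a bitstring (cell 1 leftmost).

(re-executing steps 1..5 under rule 57; state before step 1: 110000110)
1 | 101110101
2 | 011001011
3 | 110100110
4 | 101010101
5 | 010101011

010101011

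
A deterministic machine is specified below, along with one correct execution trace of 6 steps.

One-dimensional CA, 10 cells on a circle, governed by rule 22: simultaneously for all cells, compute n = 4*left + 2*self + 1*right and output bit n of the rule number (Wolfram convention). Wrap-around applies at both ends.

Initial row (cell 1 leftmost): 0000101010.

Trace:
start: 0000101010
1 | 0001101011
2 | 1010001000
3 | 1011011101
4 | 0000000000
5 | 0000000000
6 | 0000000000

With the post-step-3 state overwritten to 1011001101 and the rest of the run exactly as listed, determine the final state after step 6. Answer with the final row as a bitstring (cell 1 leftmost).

state after step 3 := 1011001101
4 | 0000110000
5 | 0001001000
6 | 0011111100

0011111100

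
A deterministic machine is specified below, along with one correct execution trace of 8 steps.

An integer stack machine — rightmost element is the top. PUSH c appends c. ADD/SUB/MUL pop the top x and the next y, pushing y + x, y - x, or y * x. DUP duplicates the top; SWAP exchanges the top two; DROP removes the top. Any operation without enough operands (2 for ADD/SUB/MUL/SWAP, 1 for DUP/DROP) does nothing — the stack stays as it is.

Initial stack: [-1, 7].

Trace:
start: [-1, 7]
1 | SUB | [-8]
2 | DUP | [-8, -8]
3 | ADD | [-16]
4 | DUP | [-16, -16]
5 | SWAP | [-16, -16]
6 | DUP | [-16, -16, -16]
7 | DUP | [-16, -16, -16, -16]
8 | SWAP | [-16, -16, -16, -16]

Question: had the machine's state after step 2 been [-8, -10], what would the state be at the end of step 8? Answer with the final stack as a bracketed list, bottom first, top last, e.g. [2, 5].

[-18, -18, -18, -18]

state after step 2 := [-8, -10]
3 | ADD | [-18]
4 | DUP | [-18, -18]
5 | SWAP | [-18, -18]
6 | DUP | [-18, -18, -18]
7 | DUP | [-18, -18, -18, -18]
8 | SWAP | [-18, -18, -18, -18]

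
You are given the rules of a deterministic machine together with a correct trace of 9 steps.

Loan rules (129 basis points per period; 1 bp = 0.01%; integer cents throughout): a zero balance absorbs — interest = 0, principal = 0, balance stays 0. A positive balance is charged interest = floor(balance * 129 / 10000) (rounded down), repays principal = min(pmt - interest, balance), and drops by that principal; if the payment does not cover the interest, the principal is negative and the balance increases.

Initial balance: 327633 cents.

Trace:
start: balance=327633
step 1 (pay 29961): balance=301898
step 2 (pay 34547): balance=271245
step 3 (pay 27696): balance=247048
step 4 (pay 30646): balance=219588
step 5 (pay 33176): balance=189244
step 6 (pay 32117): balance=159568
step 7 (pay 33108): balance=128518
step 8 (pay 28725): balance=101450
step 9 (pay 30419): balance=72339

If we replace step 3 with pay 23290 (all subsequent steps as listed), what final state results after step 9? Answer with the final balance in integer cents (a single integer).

(re-executing from step 3 with the substitution; state before step 3: balance=271245)
step 3 (pay 23290): balance=251454
step 4 (pay 30646): balance=224051
step 5 (pay 33176): balance=193765
step 6 (pay 32117): balance=164147
step 7 (pay 33108): balance=133156
step 8 (pay 28725): balance=106148
step 9 (pay 30419): balance=77098

77098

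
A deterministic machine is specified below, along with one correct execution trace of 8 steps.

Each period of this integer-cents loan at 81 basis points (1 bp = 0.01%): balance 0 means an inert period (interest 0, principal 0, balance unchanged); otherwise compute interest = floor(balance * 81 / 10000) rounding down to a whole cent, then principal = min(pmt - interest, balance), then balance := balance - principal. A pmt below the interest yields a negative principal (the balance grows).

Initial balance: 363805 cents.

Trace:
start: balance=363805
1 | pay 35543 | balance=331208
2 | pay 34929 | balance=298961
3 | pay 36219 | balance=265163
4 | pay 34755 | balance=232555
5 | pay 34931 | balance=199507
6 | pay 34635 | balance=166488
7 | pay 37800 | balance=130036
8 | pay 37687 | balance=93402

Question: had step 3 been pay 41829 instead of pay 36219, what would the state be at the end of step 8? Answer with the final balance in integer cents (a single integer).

(re-executing from step 3 with the substitution; state before step 3: balance=298961)
3 | pay 41829 | balance=259553
4 | pay 34755 | balance=226900
5 | pay 34931 | balance=193806
6 | pay 34635 | balance=160740
7 | pay 37800 | balance=124241
8 | pay 37687 | balance=87560

87560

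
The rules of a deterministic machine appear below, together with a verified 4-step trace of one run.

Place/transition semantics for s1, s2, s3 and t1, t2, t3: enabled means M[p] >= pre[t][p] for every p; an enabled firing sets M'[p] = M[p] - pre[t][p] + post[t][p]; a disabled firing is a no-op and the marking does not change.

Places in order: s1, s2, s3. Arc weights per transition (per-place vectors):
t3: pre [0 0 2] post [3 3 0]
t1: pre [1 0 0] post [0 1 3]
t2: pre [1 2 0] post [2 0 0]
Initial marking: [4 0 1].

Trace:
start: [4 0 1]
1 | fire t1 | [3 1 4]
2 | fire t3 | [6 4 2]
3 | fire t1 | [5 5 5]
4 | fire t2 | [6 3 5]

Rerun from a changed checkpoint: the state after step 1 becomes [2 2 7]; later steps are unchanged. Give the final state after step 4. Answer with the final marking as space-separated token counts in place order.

state after step 1 := [2 2 7]
2 | fire t3 | [5 5 5]
3 | fire t1 | [4 6 8]
4 | fire t2 | [5 4 8]

5 4 8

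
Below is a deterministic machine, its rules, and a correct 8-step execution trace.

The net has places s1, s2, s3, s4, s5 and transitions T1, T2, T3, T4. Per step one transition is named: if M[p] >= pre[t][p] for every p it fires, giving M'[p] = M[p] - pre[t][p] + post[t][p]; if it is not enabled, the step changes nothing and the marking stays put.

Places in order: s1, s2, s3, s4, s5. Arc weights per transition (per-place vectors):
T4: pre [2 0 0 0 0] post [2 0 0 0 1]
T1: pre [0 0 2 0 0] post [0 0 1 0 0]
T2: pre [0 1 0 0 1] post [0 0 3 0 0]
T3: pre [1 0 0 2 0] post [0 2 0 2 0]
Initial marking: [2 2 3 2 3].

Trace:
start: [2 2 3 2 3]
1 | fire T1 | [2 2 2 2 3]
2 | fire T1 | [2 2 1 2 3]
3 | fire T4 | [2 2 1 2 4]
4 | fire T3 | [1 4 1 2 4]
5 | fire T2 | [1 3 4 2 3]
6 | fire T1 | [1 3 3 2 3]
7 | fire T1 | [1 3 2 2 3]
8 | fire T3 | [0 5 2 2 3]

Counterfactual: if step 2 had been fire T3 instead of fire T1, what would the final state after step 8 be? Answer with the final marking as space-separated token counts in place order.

0 5 3 2 2

(re-executing from step 2 with the substitution; state before step 2: [2 2 2 2 3])
2 | fire T3 | [1 4 2 2 3]
3 | fire T4 | [1 4 2 2 3]
4 | fire T3 | [0 6 2 2 3]
5 | fire T2 | [0 5 5 2 2]
6 | fire T1 | [0 5 4 2 2]
7 | fire T1 | [0 5 3 2 2]
8 | fire T3 | [0 5 3 2 2]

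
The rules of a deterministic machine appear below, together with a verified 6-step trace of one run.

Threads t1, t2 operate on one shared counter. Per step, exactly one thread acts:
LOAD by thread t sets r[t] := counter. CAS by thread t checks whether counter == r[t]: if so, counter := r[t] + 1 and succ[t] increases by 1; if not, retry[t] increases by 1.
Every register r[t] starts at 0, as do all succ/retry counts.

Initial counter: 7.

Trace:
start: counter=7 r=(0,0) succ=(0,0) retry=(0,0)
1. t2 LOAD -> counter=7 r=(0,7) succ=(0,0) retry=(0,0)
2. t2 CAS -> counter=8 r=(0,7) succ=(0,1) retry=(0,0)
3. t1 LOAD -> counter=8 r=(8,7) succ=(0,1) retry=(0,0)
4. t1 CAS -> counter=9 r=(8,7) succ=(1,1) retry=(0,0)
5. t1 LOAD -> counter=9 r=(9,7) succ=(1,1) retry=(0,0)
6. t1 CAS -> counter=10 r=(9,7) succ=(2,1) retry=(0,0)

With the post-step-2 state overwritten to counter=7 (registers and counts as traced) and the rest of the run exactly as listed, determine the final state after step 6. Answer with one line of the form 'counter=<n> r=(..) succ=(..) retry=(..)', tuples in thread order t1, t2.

counter=9 r=(8,7) succ=(2,1) retry=(0,0)

state after step 2 := counter=7 r=(0,7) succ=(0,1) retry=(0,0)
3. t1 LOAD -> counter=7 r=(7,7) succ=(0,1) retry=(0,0)
4. t1 CAS -> counter=8 r=(7,7) succ=(1,1) retry=(0,0)
5. t1 LOAD -> counter=8 r=(8,7) succ=(1,1) retry=(0,0)
6. t1 CAS -> counter=9 r=(8,7) succ=(2,1) retry=(0,0)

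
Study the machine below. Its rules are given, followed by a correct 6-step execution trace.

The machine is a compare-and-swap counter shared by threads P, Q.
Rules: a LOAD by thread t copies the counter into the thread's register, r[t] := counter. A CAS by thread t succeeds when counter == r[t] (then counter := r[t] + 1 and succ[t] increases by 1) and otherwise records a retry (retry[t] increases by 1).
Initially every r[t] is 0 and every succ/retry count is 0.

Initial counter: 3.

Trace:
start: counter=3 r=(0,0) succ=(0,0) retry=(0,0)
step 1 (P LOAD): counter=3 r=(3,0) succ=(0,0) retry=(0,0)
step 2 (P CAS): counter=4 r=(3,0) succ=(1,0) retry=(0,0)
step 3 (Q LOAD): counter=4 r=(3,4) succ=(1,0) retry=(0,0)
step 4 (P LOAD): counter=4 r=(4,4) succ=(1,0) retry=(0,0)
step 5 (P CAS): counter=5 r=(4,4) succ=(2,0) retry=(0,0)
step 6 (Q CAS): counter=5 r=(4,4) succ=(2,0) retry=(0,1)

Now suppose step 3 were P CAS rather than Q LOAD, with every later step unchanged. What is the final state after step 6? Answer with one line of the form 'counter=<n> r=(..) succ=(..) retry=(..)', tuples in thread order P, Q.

counter=5 r=(4,0) succ=(2,0) retry=(1,1)

(re-executing from step 3 with the substitution; state before step 3: counter=4 r=(3,0) succ=(1,0) retry=(0,0))
step 3 (P CAS): counter=4 r=(3,0) succ=(1,0) retry=(1,0)
step 4 (P LOAD): counter=4 r=(4,0) succ=(1,0) retry=(1,0)
step 5 (P CAS): counter=5 r=(4,0) succ=(2,0) retry=(1,0)
step 6 (Q CAS): counter=5 r=(4,0) succ=(2,0) retry=(1,1)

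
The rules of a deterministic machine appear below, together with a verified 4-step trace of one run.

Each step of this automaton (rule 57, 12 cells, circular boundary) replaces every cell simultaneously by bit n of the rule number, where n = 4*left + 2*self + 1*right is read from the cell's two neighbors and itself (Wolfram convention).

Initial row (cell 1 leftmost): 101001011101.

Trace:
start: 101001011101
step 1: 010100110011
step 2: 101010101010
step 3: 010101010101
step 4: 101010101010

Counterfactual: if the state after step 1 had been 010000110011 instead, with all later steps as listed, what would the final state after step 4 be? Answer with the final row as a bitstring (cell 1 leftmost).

state after step 1 := 010000110011
step 2: 101110101010
step 3: 011001010101
step 4: 110100101010

110100101010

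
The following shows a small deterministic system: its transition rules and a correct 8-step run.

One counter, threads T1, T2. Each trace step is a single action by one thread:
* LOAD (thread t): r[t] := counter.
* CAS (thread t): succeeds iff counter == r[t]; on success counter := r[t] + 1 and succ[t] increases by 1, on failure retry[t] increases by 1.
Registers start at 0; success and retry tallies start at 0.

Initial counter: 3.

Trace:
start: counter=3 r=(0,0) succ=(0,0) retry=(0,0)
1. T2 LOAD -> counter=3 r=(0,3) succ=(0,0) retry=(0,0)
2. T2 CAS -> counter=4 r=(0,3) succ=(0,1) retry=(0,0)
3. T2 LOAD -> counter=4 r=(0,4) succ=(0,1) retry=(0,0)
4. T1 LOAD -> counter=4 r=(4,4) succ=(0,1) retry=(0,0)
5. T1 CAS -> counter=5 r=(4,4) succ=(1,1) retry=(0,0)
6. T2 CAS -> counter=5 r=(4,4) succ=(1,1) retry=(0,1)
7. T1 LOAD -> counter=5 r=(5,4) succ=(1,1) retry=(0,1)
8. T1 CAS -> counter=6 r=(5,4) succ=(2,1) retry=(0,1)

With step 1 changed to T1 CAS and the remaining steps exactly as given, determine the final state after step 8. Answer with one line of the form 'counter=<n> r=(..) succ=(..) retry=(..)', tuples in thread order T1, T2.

(re-executing from step 1 with the substitution; state before step 1: counter=3 r=(0,0) succ=(0,0) retry=(0,0))
1. T1 CAS -> counter=3 r=(0,0) succ=(0,0) retry=(1,0)
2. T2 CAS -> counter=3 r=(0,0) succ=(0,0) retry=(1,1)
3. T2 LOAD -> counter=3 r=(0,3) succ=(0,0) retry=(1,1)
4. T1 LOAD -> counter=3 r=(3,3) succ=(0,0) retry=(1,1)
5. T1 CAS -> counter=4 r=(3,3) succ=(1,0) retry=(1,1)
6. T2 CAS -> counter=4 r=(3,3) succ=(1,0) retry=(1,2)
7. T1 LOAD -> counter=4 r=(4,3) succ=(1,0) retry=(1,2)
8. T1 CAS -> counter=5 r=(4,3) succ=(2,0) retry=(1,2)

counter=5 r=(4,3) succ=(2,0) retry=(1,2)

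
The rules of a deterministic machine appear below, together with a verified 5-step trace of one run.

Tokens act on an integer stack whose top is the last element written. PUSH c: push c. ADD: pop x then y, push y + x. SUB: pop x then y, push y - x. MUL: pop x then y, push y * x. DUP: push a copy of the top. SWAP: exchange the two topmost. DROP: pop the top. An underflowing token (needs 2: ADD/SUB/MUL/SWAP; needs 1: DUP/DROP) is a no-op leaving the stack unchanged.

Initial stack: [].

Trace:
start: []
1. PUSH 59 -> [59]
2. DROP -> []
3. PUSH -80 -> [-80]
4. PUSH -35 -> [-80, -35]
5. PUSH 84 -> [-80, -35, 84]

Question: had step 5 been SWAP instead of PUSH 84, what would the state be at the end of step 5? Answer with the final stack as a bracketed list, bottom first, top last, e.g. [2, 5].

[-35, -80]

(re-executing from step 5 with the substitution; state before step 5: [-80, -35])
5. SWAP -> [-35, -80]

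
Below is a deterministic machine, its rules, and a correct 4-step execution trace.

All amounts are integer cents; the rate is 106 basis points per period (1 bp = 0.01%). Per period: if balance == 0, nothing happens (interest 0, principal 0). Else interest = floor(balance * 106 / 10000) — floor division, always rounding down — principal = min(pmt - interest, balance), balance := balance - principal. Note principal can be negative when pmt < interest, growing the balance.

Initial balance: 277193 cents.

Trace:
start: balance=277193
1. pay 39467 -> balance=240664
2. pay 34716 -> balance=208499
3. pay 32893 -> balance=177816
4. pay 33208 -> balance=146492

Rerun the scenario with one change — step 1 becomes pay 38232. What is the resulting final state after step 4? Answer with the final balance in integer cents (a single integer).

(re-executing from step 1 with the substitution; state before step 1: balance=277193)
1. pay 38232 -> balance=241899
2. pay 34716 -> balance=209747
3. pay 32893 -> balance=179077
4. pay 33208 -> balance=147767

147767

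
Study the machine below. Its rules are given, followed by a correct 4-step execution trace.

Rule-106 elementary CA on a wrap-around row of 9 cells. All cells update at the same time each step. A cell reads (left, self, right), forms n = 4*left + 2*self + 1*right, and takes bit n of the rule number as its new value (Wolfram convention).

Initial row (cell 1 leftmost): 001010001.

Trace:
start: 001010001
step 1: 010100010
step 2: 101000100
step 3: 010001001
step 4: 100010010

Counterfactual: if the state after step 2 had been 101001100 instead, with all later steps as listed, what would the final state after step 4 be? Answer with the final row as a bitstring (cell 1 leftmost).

100110110

state after step 2 := 101001100
step 3: 010011101
step 4: 100110110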